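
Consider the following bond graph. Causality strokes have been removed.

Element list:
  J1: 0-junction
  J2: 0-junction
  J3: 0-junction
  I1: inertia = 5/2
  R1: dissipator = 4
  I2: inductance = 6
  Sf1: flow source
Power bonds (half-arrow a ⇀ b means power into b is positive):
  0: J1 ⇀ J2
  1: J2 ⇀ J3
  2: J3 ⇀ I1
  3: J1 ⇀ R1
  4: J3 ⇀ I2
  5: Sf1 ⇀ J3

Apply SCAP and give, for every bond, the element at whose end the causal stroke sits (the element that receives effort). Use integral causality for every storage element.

β5 |Sf1  (source Sf1 imposes f)
β2 |I1  (I1 outputs flow p/I1)
β4 |I2  (I2: I, integral causality)
β1 |J3  (J3 needs exactly one e-in)
β0 |J2  (only one effort-in slot at J2)
β3 |J1  (only one effort-in slot at J1)

#0 stroke→J2
#1 stroke→J3
#2 stroke→I1
#3 stroke→J1
#4 stroke→I2
#5 stroke→Sf1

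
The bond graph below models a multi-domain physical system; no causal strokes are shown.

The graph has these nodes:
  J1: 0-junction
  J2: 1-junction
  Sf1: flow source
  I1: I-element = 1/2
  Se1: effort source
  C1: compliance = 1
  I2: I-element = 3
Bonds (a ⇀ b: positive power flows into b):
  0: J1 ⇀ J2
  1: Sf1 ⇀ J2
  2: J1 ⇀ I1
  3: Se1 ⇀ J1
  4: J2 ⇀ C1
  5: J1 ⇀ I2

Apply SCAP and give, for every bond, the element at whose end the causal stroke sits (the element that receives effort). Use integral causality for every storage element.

bond 0 stroke at J2
bond 1 stroke at Sf1
bond 2 stroke at I1
bond 3 stroke at J1
bond 4 stroke at J2
bond 5 stroke at I2

β1 →Sf1  (source Sf1 imposes f)
β3 →J1  (source Se1 imposes e)
β0 →J2  (common-e at J1 fixed by 3)
β2 →I1  (J1 effort already set via bond 3)
β5 →I2  (J1 effort already set via bond 3)
β4 →J2  (common-f at J2 fixed by 1)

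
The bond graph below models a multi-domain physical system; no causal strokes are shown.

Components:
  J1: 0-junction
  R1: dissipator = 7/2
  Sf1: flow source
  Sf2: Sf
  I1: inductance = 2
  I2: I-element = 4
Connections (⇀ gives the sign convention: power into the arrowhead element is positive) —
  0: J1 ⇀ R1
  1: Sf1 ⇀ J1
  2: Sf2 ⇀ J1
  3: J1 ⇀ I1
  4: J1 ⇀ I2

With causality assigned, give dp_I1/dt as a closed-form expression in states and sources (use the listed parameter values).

dp_I1/dt = 7*F_Sf1/2 + 7*F_Sf2/2 - 7*p_I1/4 - 7*p_I2/8

b1 stroke→Sf1  (Sf1 fixes flow; stroke at Sf1)
b2 stroke→Sf2  (Sf2 (Sf) sets flow on bond)
b3 stroke→I1  (I1: I, integral causality)
b4 stroke→I2  (I2 outputs flow p/I2)
b0 stroke→J1  (J1 needs exactly one e-in)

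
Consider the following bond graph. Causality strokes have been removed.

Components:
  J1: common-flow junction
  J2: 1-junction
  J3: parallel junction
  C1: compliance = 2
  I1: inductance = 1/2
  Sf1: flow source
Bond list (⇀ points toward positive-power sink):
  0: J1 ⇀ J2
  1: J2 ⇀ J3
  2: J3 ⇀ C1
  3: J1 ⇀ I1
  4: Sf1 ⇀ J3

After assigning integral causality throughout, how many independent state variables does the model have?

2  (C1, I1 all integral)

bond 4 stroke at Sf1  (Sf1 (Sf) sets flow on bond)
bond 2 stroke at J3  (C1: C, integral causality)
bond 1 stroke at J2  (0-jn J3 has e-setter on 2)
bond 0 stroke at J1  (closing 1-jn rule on J2)
bond 3 stroke at I1  (only one flow-in slot at J1)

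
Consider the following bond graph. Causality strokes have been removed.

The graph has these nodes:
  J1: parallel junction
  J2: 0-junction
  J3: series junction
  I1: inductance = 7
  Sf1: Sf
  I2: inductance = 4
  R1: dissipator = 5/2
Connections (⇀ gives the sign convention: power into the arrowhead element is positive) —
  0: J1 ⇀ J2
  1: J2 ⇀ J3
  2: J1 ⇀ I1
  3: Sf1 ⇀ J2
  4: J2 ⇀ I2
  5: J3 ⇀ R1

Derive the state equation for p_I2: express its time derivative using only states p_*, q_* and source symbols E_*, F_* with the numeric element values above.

β3 |Sf1  (Sf1: flow source, stroke at near end)
β2 |I1  (I1 outputs flow p/I1)
β0 |J1  (J1: last free bond brings effort in)
β4 |I2  (I2: I, integral causality)
β1 |J2  (J2: last free bond brings effort in)
β5 |J3  (J3 flow already set via bond 1)

dp_I2/dt = 5*F_Sf1/2 - 5*p_I1/14 - 5*p_I2/8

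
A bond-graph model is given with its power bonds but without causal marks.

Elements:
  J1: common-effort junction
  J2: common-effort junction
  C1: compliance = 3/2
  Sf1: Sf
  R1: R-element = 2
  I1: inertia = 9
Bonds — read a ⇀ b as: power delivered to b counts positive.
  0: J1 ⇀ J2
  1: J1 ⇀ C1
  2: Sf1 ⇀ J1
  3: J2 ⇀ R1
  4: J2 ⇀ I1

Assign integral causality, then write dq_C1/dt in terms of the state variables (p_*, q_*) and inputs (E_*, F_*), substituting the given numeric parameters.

dq_C1/dt = F_Sf1 - p_I1/9 - q_C1/3

bond 2 stroke at Sf1  (Sf1: flow source, stroke at near end)
bond 1 stroke at J1  (C1: C, integral causality)
bond 0 stroke at J2  (J1: bond 1 brought effort, rest push out)
bond 3 stroke at R1  (0-jn J2 has e-setter on 0)
bond 4 stroke at I1  (0-jn J2 has e-setter on 0)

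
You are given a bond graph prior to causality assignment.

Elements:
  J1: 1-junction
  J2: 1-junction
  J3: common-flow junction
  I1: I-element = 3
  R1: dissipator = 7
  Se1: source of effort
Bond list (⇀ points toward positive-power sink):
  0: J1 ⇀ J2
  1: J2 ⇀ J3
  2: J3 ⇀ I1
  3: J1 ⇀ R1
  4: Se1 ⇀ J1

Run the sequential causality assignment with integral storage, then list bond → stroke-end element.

β4 →J1  (source Se1 imposes e)
β2 →I1  (I1: I, integral causality)
β1 →J3  (1-jn J3 has f-setter on 2)
β0 →J2  (common-f at J2 fixed by 1)
β3 →J1  (common-f at J1 fixed by 0)

b0 →J2
b1 →J3
b2 →I1
b3 →J1
b4 →J1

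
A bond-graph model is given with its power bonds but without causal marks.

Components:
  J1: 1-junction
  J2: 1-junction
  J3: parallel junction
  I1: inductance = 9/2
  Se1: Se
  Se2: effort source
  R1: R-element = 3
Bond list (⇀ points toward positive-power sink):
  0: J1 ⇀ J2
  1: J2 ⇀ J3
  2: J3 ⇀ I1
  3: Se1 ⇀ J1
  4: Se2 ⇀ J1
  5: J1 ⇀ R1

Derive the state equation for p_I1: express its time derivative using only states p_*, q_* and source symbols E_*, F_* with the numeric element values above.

b3 |J1  (Se1 (Se) sets effort on bond)
b4 |J1  (Se2: effort source, stroke at far end)
b2 |I1  (I1 integral (f out))
b1 |J3  (closing 0-jn rule on J3)
b0 |J2  (1-jn J2 has f-setter on 1)
b5 |J1  (1-jn J1 has f-setter on 0)

dp_I1/dt = E_Se1 + E_Se2 - 2*p_I1/3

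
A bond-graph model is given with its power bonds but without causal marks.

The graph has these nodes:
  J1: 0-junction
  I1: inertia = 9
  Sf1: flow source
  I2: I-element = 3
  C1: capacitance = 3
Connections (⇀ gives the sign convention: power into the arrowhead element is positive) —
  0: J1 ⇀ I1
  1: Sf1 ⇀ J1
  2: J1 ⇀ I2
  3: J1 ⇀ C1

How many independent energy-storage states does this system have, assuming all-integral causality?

#1 stroke→Sf1  (source Sf1 imposes f)
#0 stroke→I1  (I1 outputs flow p/I1)
#2 stroke→I2  (I2 integral (f out))
#3 stroke→J1  (J1: last free bond brings effort in)

3  (C1, I1, I2 all integral)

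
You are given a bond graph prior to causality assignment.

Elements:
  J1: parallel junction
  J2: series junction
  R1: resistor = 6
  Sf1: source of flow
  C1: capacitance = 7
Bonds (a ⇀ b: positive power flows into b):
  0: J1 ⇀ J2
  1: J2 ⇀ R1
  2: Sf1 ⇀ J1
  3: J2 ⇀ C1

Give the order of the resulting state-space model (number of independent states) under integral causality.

bond 2 |Sf1  (source Sf1 imposes f)
bond 0 |J1  (J1: last free bond brings effort in)
bond 1 |J2  (J2 flow already set via bond 0)
bond 3 |J2  (common-f at J2 fixed by 0)

1  (C1 all integral)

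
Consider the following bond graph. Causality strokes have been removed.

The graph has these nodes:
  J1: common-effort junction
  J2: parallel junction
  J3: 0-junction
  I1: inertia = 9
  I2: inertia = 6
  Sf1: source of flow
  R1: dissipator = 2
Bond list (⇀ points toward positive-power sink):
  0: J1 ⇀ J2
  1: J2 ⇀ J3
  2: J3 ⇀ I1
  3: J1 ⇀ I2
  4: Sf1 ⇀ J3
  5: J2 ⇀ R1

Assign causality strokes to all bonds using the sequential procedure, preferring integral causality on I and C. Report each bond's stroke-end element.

β4 →Sf1  (Sf1: flow source, stroke at near end)
β2 →I1  (I1: I, integral causality)
β1 →J3  (J3 needs exactly one e-in)
β3 →I2  (I2 outputs flow p/I2)
β0 →J1  (only one effort-in slot at J1)
β5 →J2  (closing 0-jn rule on J2)

b0 →J1
b1 →J3
b2 →I1
b3 →I2
b4 →Sf1
b5 →J2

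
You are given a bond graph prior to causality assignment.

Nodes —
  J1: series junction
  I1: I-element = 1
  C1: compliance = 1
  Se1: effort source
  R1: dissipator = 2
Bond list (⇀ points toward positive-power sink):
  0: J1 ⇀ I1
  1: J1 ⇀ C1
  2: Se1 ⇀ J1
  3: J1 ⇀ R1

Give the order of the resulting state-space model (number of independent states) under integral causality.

b2 →J1  (Se1: effort source, stroke at far end)
b0 →I1  (I1: I, integral causality)
b1 →J1  (1-jn J1 has f-setter on 0)
b3 →J1  (common-f at J1 fixed by 0)

2  (C1, I1 all integral)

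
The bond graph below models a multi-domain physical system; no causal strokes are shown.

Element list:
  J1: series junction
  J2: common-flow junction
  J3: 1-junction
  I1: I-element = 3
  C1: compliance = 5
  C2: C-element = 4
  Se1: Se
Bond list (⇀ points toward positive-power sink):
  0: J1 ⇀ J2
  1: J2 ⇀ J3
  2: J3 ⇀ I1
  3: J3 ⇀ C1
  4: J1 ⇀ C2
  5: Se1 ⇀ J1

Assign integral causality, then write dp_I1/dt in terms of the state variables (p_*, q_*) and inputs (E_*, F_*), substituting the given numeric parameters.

dp_I1/dt = E_Se1 - q_C1/5 - q_C2/4

#5 →J1  (Se1 (Se) sets effort on bond)
#2 →I1  (I1 outputs flow p/I1)
#1 →J3  (1-jn J3 has f-setter on 2)
#3 →J3  (common-f at J3 fixed by 2)
#0 →J2  (common-f at J2 fixed by 1)
#4 →J1  (J1: bond 0 brought flow, rest push out)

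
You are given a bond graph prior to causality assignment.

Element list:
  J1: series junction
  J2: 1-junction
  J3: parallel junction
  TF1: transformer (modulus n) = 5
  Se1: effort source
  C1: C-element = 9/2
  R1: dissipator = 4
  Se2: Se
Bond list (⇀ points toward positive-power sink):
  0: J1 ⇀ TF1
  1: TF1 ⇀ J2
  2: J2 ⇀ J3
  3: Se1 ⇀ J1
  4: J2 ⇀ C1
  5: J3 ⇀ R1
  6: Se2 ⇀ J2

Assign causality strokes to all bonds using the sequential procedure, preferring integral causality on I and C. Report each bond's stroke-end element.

β0 |TF1
β1 |J2
β2 |J3
β3 |J1
β4 |J2
β5 |R1
β6 |J2

#3 →J1  (Se1: effort source, stroke at far end)
#6 →J2  (Se2: effort source, stroke at far end)
#0 →TF1  (J1 needs exactly one f-in)
#1 →J2  (TF1: transformer flips bond 0)
#4 →J2  (C1: C, integral causality)
#2 →J3  (J2 needs exactly one f-in)
#5 →R1  (J3: bond 2 brought effort, rest push out)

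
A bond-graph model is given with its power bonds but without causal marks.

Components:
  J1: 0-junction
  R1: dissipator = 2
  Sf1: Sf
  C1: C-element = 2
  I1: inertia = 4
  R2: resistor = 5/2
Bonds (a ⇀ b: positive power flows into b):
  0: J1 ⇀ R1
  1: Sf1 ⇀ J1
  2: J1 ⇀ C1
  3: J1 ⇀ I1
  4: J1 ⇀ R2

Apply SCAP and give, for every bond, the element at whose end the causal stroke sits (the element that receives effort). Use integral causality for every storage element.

b0 stroke at R1
b1 stroke at Sf1
b2 stroke at J1
b3 stroke at I1
b4 stroke at R2

b1 stroke→Sf1  (Sf1 fixes flow; stroke at Sf1)
b2 stroke→J1  (C1 outputs effort q/C1)
b0 stroke→R1  (J1 effort already set via bond 2)
b3 stroke→I1  (J1: bond 2 brought effort, rest push out)
b4 stroke→R2  (J1 effort already set via bond 2)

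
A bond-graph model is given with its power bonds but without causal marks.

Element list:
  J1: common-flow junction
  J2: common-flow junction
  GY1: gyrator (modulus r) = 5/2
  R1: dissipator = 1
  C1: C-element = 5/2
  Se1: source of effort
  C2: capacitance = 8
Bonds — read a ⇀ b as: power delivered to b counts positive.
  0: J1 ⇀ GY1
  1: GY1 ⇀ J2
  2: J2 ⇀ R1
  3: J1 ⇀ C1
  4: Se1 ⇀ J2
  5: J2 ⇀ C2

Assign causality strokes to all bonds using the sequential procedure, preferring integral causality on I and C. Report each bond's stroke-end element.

β4 |J2  (source Se1 imposes e)
β3 |J1  (C1 integral (e out))
β0 |GY1  (closing 1-jn rule on J1)
β1 |GY1  (through GY1, causality inverts; strokes same side of GY1)
β2 |J2  (common-f at J2 fixed by 1)
β5 |J2  (common-f at J2 fixed by 1)

#0 stroke at GY1
#1 stroke at GY1
#2 stroke at J2
#3 stroke at J1
#4 stroke at J2
#5 stroke at J2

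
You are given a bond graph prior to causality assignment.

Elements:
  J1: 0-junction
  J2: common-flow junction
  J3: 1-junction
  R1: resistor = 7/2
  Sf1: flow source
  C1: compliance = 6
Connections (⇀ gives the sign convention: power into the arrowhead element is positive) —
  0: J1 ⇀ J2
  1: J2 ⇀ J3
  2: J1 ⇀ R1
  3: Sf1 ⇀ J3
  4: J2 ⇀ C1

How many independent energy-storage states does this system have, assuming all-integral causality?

1  (C1 all integral)

bond 3 |Sf1  (Sf1: flow source, stroke at near end)
bond 1 |J3  (J3: bond 3 brought flow, rest push out)
bond 0 |J2  (common-f at J2 fixed by 1)
bond 4 |J2  (1-jn J2 has f-setter on 1)
bond 2 |J1  (J1: last free bond brings effort in)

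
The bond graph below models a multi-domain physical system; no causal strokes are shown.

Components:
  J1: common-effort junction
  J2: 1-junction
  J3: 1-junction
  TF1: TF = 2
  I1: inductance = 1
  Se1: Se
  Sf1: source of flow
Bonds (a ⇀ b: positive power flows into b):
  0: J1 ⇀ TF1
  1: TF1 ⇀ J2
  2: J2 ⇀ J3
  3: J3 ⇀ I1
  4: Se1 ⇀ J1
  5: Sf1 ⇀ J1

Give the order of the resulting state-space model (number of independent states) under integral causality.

b4 stroke→J1  (Se1 fixes effort; stroke away)
b5 stroke→Sf1  (source Sf1 imposes f)
b0 stroke→TF1  (common-e at J1 fixed by 4)
b1 stroke→J2  (TF TF1: opposite of bond 0)
b2 stroke→J3  (only one flow-in slot at J2)
b3 stroke→I1  (closing 1-jn rule on J3)

1  (I1 all integral)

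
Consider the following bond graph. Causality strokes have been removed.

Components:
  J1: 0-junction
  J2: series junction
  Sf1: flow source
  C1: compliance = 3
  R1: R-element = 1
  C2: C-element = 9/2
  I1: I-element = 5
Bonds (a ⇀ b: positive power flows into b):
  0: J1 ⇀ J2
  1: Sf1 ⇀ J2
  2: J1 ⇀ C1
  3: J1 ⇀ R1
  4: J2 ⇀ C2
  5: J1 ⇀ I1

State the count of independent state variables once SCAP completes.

bond 1 →Sf1  (source Sf1 imposes f)
bond 0 →J2  (J2: bond 1 brought flow, rest push out)
bond 4 →J2  (1-jn J2 has f-setter on 1)
bond 2 →J1  (C1 outputs effort q/C1)
bond 3 →R1  (J1 effort already set via bond 2)
bond 5 →I1  (J1 effort already set via bond 2)

3  (C1, C2, I1 all integral)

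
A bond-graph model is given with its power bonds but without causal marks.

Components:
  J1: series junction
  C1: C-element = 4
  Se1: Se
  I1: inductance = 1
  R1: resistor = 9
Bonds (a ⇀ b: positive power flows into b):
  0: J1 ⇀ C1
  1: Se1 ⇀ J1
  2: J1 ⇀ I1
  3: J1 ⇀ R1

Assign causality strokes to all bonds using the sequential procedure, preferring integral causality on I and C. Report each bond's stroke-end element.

β0 stroke at J1
β1 stroke at J1
β2 stroke at I1
β3 stroke at J1

b1 stroke→J1  (Se1 (Se) sets effort on bond)
b0 stroke→J1  (C1: C, integral causality)
b2 stroke→I1  (I1 integral (f out))
b3 stroke→J1  (J1: bond 2 brought flow, rest push out)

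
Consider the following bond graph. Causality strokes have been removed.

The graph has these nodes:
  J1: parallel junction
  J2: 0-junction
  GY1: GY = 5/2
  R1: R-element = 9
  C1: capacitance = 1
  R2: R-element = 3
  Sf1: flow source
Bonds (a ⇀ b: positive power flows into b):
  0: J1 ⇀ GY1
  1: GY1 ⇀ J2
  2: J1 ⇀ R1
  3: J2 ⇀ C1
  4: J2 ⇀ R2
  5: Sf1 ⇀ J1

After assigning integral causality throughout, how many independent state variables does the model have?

b5 |Sf1  (Sf1: flow source, stroke at near end)
b3 |J2  (C1 integral (e out))
b1 |GY1  (J2 effort already set via bond 3)
b4 |R2  (0-jn J2 has e-setter on 3)
b0 |GY1  (GY1: gyrator matches bond 1)
b2 |J1  (J1: last free bond brings effort in)

1  (C1 all integral)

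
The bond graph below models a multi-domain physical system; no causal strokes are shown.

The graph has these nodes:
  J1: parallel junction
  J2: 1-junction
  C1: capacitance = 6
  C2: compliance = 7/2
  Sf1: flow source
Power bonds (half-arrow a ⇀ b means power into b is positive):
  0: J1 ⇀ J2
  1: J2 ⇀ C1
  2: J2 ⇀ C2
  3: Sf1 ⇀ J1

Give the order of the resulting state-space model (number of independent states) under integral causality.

b3 |Sf1  (Sf1 (Sf) sets flow on bond)
b0 |J1  (only one effort-in slot at J1)
b1 |J2  (J2 flow already set via bond 0)
b2 |J2  (1-jn J2 has f-setter on 0)

2  (C1, C2 all integral)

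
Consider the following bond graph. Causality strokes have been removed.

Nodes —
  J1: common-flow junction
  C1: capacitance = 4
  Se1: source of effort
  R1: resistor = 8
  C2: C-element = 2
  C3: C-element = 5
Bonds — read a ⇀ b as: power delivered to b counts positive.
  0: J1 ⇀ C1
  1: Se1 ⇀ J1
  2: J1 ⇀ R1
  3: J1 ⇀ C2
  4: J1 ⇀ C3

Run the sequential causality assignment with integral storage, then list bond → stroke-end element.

#1 |J1  (Se1: effort source, stroke at far end)
#0 |J1  (C1: C, integral causality)
#3 |J1  (C2 outputs effort q/C2)
#4 |J1  (C3 integral (e out))
#2 |R1  (closing 1-jn rule on J1)

β0 →J1
β1 →J1
β2 →R1
β3 →J1
β4 →J1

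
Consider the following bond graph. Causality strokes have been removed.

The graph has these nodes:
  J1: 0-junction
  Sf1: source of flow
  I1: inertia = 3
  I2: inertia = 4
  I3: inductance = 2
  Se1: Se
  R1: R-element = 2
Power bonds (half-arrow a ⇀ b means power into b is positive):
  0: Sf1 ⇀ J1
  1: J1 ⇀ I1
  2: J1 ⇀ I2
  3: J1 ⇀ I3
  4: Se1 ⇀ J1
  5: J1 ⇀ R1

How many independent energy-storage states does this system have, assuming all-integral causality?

3  (I1, I2, I3 all integral)

bond 0 →Sf1  (Sf1 fixes flow; stroke at Sf1)
bond 4 →J1  (Se1 (Se) sets effort on bond)
bond 1 →I1  (common-e at J1 fixed by 4)
bond 2 →I2  (0-jn J1 has e-setter on 4)
bond 3 →I3  (J1 effort already set via bond 4)
bond 5 →R1  (J1 effort already set via bond 4)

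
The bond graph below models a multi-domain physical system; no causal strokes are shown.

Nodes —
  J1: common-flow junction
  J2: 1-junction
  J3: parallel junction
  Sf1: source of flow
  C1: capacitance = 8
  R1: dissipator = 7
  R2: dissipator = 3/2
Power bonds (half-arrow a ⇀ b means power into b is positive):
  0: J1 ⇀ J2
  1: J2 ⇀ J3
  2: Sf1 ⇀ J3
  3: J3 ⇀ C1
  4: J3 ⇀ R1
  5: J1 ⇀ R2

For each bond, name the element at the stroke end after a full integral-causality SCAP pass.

b2 stroke→Sf1  (source Sf1 imposes f)
b3 stroke→J3  (C1 outputs effort q/C1)
b1 stroke→J2  (J3 effort already set via bond 3)
b4 stroke→R1  (J3 effort already set via bond 3)
b0 stroke→J1  (J2 needs exactly one f-in)
b5 stroke→R2  (J1 needs exactly one f-in)

#0 |J1
#1 |J2
#2 |Sf1
#3 |J3
#4 |R1
#5 |R2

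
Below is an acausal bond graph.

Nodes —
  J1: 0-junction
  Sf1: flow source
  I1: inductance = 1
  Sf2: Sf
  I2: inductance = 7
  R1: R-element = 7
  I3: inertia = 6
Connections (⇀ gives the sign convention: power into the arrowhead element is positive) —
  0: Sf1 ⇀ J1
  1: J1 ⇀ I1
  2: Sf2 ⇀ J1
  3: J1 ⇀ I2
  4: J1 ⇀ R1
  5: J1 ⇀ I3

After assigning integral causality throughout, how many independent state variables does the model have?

3  (I1, I2, I3 all integral)

#0 stroke at Sf1  (Sf1 (Sf) sets flow on bond)
#2 stroke at Sf2  (Sf2 (Sf) sets flow on bond)
#1 stroke at I1  (prefer integral on I1)
#3 stroke at I2  (I2 outputs flow p/I2)
#5 stroke at I3  (prefer integral on I3)
#4 stroke at J1  (closing 0-jn rule on J1)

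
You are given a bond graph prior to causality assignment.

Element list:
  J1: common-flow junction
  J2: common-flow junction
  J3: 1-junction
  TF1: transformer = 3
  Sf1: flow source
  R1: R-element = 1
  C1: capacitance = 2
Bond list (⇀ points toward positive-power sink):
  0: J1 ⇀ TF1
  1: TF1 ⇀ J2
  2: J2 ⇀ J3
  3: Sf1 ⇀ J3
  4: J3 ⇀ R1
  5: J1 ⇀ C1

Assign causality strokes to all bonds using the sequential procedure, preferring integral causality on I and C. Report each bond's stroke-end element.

#0 →TF1
#1 →J2
#2 →J3
#3 →Sf1
#4 →J3
#5 →J1

β3 →Sf1  (Sf1 fixes flow; stroke at Sf1)
β2 →J3  (common-f at J3 fixed by 3)
β4 →J3  (J3: bond 3 brought flow, rest push out)
β1 →J2  (common-f at J2 fixed by 2)
β0 →TF1  (TF1: transformer flips bond 1)
β5 →J1  (1-jn J1 has f-setter on 0)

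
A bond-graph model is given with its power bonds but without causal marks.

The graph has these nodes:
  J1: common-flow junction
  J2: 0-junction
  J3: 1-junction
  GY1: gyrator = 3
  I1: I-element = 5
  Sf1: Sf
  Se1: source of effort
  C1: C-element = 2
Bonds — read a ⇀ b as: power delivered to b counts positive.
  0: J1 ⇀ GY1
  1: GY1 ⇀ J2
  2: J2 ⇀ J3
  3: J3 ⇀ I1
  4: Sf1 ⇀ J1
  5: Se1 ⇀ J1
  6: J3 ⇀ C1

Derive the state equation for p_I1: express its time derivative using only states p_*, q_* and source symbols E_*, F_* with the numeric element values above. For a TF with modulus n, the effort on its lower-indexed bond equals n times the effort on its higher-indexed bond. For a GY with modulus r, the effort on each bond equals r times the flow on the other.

b4 →Sf1  (Sf1 fixes flow; stroke at Sf1)
b5 →J1  (Se1 fixes effort; stroke away)
b0 →J1  (common-f at J1 fixed by 4)
b1 →J2  (GY GY1: same side as bond 0)
b2 →J3  (common-e at J2 fixed by 1)
b3 →I1  (prefer integral on I1)
b6 →J3  (J3: bond 3 brought flow, rest push out)

dp_I1/dt = 3*F_Sf1 - q_C1/2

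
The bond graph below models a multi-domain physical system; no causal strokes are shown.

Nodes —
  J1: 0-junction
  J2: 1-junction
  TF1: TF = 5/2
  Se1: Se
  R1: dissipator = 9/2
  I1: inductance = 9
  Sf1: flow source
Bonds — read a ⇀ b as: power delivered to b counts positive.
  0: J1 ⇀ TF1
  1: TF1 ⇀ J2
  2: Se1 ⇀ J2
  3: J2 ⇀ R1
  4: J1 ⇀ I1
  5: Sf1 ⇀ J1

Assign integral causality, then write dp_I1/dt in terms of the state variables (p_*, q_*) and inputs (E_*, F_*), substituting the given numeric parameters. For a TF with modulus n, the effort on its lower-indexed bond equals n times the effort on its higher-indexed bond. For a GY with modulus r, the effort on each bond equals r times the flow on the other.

dp_I1/dt = -5*E_Se1/2 + 225*F_Sf1/8 - 25*p_I1/8

bond 2 →J2  (Se1: effort source, stroke at far end)
bond 5 →Sf1  (source Sf1 imposes f)
bond 4 →I1  (prefer integral on I1)
bond 0 →J1  (J1: last free bond brings effort in)
bond 1 →TF1  (TF1: transformer flips bond 0)
bond 3 →J2  (J2: bond 1 brought flow, rest push out)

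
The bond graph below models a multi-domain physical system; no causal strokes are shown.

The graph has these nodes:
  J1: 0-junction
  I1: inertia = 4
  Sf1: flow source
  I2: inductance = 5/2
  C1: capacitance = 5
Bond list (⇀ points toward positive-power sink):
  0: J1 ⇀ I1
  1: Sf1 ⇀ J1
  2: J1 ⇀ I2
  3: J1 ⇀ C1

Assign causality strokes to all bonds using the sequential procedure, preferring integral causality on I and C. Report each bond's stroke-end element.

#1 stroke→Sf1  (Sf1 fixes flow; stroke at Sf1)
#0 stroke→I1  (I1 outputs flow p/I1)
#2 stroke→I2  (I2: I, integral causality)
#3 stroke→J1  (only one effort-in slot at J1)

#0 stroke→I1
#1 stroke→Sf1
#2 stroke→I2
#3 stroke→J1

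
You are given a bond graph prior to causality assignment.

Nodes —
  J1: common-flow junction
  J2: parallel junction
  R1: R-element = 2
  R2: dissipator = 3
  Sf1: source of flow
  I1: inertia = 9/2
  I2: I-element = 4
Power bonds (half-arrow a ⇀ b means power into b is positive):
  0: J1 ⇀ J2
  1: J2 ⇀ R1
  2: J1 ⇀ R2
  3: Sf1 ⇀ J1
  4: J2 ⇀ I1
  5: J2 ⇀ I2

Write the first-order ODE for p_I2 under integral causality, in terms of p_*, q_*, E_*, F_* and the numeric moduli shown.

β3 stroke→Sf1  (Sf1 (Sf) sets flow on bond)
β0 stroke→J1  (J1 flow already set via bond 3)
β2 stroke→J1  (common-f at J1 fixed by 3)
β4 stroke→I1  (I1: I, integral causality)
β5 stroke→I2  (I2 outputs flow p/I2)
β1 stroke→J2  (closing 0-jn rule on J2)

dp_I2/dt = 2*F_Sf1 - 4*p_I1/9 - p_I2/2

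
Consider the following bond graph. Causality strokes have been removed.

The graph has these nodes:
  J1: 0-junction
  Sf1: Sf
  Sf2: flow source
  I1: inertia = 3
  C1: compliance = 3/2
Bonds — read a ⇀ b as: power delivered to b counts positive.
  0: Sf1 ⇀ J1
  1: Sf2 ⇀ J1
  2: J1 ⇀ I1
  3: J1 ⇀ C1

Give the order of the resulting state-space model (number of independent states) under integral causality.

b0 stroke at Sf1  (source Sf1 imposes f)
b1 stroke at Sf2  (source Sf2 imposes f)
b2 stroke at I1  (prefer integral on I1)
b3 stroke at J1  (only one effort-in slot at J1)

2  (C1, I1 all integral)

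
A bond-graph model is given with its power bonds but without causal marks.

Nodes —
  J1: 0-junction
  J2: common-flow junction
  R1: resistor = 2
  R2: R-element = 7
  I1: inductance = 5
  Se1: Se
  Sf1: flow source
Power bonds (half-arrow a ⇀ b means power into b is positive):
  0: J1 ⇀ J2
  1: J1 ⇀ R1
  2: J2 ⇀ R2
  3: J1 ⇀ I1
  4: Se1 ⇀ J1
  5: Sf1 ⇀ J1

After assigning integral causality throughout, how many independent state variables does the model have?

1  (I1 all integral)

#4 stroke at J1  (Se1 (Se) sets effort on bond)
#5 stroke at Sf1  (Sf1 fixes flow; stroke at Sf1)
#0 stroke at J2  (J1: bond 4 brought effort, rest push out)
#1 stroke at R1  (J1 effort already set via bond 4)
#3 stroke at I1  (J1: bond 4 brought effort, rest push out)
#2 stroke at R2  (J2: last free bond brings flow in)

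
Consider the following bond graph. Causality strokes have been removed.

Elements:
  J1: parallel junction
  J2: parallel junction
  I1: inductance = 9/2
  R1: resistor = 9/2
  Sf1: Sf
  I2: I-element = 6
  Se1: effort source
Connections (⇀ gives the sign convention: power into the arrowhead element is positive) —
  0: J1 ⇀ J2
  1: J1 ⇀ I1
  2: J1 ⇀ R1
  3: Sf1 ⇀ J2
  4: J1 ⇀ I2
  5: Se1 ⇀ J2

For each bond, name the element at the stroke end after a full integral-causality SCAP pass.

b3 stroke→Sf1  (Sf1: flow source, stroke at near end)
b5 stroke→J2  (source Se1 imposes e)
b0 stroke→J1  (0-jn J2 has e-setter on 5)
b1 stroke→I1  (common-e at J1 fixed by 0)
b2 stroke→R1  (J1: bond 0 brought effort, rest push out)
b4 stroke→I2  (J1: bond 0 brought effort, rest push out)

b0 stroke at J1
b1 stroke at I1
b2 stroke at R1
b3 stroke at Sf1
b4 stroke at I2
b5 stroke at J2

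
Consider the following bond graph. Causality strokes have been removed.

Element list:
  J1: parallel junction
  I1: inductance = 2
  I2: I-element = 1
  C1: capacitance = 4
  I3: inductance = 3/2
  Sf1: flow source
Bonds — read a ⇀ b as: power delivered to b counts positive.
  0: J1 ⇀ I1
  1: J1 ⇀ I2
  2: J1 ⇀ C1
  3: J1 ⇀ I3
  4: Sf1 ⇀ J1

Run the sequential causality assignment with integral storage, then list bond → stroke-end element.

β0 →I1
β1 →I2
β2 →J1
β3 →I3
β4 →Sf1

#4 |Sf1  (Sf1: flow source, stroke at near end)
#0 |I1  (I1: I, integral causality)
#1 |I2  (I2 outputs flow p/I2)
#2 |J1  (prefer integral on C1)
#3 |I3  (J1: bond 2 brought effort, rest push out)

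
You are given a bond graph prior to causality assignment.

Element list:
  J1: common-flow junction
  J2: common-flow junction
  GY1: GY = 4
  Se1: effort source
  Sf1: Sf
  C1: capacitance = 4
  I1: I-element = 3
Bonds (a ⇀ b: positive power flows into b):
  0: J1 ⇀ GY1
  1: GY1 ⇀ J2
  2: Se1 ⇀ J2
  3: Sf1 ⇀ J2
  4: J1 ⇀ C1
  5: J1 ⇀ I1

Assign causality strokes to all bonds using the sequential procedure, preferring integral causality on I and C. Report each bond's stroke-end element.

bond 2 stroke→J2  (source Se1 imposes e)
bond 3 stroke→Sf1  (Sf1 (Sf) sets flow on bond)
bond 1 stroke→J2  (common-f at J2 fixed by 3)
bond 0 stroke→J1  (through GY1, causality inverts; strokes same side of GY1)
bond 4 stroke→J1  (C1 integral (e out))
bond 5 stroke→I1  (closing 1-jn rule on J1)

#0 stroke at J1
#1 stroke at J2
#2 stroke at J2
#3 stroke at Sf1
#4 stroke at J1
#5 stroke at I1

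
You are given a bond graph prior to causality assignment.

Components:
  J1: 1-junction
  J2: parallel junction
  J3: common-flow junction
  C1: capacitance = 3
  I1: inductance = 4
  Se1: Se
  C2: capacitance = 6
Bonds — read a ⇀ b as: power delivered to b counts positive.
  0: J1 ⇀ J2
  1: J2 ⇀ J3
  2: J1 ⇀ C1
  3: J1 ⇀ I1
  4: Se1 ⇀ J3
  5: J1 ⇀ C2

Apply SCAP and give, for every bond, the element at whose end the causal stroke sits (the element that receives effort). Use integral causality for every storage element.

bond 0 |J1
bond 1 |J2
bond 2 |J1
bond 3 |I1
bond 4 |J3
bond 5 |J1

#4 stroke at J3  (Se1 (Se) sets effort on bond)
#1 stroke at J2  (J3 needs exactly one f-in)
#0 stroke at J1  (J2 effort already set via bond 1)
#2 stroke at J1  (C1 integral (e out))
#3 stroke at I1  (I1: I, integral causality)
#5 stroke at J1  (J1 flow already set via bond 3)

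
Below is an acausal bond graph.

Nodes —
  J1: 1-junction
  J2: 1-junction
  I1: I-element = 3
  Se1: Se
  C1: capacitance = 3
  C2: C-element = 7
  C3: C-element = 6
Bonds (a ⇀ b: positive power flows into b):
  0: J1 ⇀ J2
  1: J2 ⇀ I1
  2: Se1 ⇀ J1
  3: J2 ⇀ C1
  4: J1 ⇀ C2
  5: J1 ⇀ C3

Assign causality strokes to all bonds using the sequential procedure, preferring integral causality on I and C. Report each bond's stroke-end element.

#2 |J1  (Se1 fixes effort; stroke away)
#1 |I1  (I1 integral (f out))
#0 |J2  (common-f at J2 fixed by 1)
#3 |J2  (J2: bond 1 brought flow, rest push out)
#4 |J1  (1-jn J1 has f-setter on 0)
#5 |J1  (1-jn J1 has f-setter on 0)

bond 0 stroke→J2
bond 1 stroke→I1
bond 2 stroke→J1
bond 3 stroke→J2
bond 4 stroke→J1
bond 5 stroke→J1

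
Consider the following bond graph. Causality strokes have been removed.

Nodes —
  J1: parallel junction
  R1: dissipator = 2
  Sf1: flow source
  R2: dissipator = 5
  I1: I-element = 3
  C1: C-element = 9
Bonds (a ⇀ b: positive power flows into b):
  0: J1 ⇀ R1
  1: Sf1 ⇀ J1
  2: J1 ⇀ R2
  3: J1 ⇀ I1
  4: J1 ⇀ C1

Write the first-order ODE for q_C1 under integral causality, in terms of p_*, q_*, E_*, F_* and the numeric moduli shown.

dq_C1/dt = F_Sf1 - p_I1/3 - 7*q_C1/90

bond 1 stroke at Sf1  (Sf1 fixes flow; stroke at Sf1)
bond 3 stroke at I1  (I1 outputs flow p/I1)
bond 4 stroke at J1  (prefer integral on C1)
bond 0 stroke at R1  (common-e at J1 fixed by 4)
bond 2 stroke at R2  (common-e at J1 fixed by 4)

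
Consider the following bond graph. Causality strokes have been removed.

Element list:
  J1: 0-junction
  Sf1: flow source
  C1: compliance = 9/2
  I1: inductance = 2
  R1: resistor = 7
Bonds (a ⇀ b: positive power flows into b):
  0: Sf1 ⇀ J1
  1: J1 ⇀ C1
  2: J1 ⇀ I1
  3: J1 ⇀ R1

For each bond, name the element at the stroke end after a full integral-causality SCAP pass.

bond 0 stroke at Sf1
bond 1 stroke at J1
bond 2 stroke at I1
bond 3 stroke at R1

b0 |Sf1  (Sf1 fixes flow; stroke at Sf1)
b1 |J1  (prefer integral on C1)
b2 |I1  (J1 effort already set via bond 1)
b3 |R1  (J1: bond 1 brought effort, rest push out)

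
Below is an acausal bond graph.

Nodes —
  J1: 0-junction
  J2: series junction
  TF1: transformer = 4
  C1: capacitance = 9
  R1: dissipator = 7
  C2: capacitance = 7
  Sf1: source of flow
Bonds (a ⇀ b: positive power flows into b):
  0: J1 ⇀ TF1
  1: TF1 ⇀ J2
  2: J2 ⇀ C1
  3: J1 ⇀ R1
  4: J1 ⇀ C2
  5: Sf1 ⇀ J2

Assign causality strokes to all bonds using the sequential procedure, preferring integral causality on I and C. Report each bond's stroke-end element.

β0 |TF1
β1 |J2
β2 |J2
β3 |R1
β4 |J1
β5 |Sf1

bond 5 |Sf1  (Sf1 (Sf) sets flow on bond)
bond 1 |J2  (common-f at J2 fixed by 5)
bond 2 |J2  (common-f at J2 fixed by 5)
bond 0 |TF1  (TF TF1: opposite of bond 1)
bond 4 |J1  (C2 outputs effort q/C2)
bond 3 |R1  (J1 effort already set via bond 4)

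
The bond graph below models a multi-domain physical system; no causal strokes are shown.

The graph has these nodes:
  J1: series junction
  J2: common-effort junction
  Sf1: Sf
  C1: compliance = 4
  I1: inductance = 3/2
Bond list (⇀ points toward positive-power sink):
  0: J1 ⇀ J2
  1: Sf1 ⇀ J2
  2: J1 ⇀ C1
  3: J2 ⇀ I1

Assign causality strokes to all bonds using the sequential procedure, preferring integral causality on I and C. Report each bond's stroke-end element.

β0 stroke at J2
β1 stroke at Sf1
β2 stroke at J1
β3 stroke at I1

bond 1 stroke at Sf1  (Sf1: flow source, stroke at near end)
bond 2 stroke at J1  (C1: C, integral causality)
bond 0 stroke at J2  (closing 1-jn rule on J1)
bond 3 stroke at I1  (J2 effort already set via bond 0)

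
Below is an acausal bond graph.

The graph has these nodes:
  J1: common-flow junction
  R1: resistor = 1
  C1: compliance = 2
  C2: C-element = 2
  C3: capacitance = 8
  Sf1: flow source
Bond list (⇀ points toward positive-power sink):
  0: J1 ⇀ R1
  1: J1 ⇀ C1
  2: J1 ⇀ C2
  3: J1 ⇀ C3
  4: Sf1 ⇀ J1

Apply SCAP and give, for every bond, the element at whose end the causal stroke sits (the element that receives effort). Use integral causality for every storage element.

b4 →Sf1  (Sf1 fixes flow; stroke at Sf1)
b0 →J1  (1-jn J1 has f-setter on 4)
b1 →J1  (common-f at J1 fixed by 4)
b2 →J1  (1-jn J1 has f-setter on 4)
b3 →J1  (1-jn J1 has f-setter on 4)

β0 stroke at J1
β1 stroke at J1
β2 stroke at J1
β3 stroke at J1
β4 stroke at Sf1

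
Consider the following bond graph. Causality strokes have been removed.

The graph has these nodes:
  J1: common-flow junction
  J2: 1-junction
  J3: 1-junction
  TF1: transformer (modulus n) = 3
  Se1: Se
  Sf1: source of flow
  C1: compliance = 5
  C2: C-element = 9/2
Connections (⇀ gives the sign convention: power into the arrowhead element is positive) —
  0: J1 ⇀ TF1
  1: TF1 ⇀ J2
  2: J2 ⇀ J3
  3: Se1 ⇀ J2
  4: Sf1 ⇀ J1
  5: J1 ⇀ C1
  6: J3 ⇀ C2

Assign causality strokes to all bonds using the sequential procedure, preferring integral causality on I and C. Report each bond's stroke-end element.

b3 stroke→J2  (Se1 (Se) sets effort on bond)
b4 stroke→Sf1  (Sf1 (Sf) sets flow on bond)
b0 stroke→J1  (J1: bond 4 brought flow, rest push out)
b5 stroke→J1  (J1 flow already set via bond 4)
b1 stroke→TF1  (TF1 one-in-one-out from 0)
b2 stroke→J2  (J2 flow already set via bond 1)
b6 stroke→J3  (1-jn J3 has f-setter on 2)

bond 0 stroke→J1
bond 1 stroke→TF1
bond 2 stroke→J2
bond 3 stroke→J2
bond 4 stroke→Sf1
bond 5 stroke→J1
bond 6 stroke→J3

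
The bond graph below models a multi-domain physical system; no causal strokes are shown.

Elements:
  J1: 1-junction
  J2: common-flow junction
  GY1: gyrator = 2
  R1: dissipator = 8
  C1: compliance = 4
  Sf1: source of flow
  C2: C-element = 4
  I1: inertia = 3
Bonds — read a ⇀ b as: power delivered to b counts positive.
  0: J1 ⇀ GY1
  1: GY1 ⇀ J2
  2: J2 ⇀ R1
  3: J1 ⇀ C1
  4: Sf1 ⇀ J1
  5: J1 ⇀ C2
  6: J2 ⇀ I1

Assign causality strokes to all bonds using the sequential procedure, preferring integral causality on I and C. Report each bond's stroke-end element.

β4 stroke at Sf1  (Sf1 fixes flow; stroke at Sf1)
β0 stroke at J1  (1-jn J1 has f-setter on 4)
β3 stroke at J1  (J1 flow already set via bond 4)
β5 stroke at J1  (common-f at J1 fixed by 4)
β1 stroke at J2  (GY1: gyrator matches bond 0)
β6 stroke at I1  (I1 outputs flow p/I1)
β2 stroke at J2  (J2: bond 6 brought flow, rest push out)

bond 0 stroke→J1
bond 1 stroke→J2
bond 2 stroke→J2
bond 3 stroke→J1
bond 4 stroke→Sf1
bond 5 stroke→J1
bond 6 stroke→I1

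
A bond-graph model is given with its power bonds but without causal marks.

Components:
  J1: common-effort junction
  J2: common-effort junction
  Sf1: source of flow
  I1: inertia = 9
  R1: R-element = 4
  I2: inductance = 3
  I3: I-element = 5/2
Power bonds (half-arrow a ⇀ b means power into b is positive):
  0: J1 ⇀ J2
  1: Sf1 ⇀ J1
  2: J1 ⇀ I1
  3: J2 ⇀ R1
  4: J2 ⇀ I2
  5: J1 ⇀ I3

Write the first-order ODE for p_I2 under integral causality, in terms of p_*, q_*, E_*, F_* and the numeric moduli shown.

β1 stroke at Sf1  (Sf1 fixes flow; stroke at Sf1)
β2 stroke at I1  (I1 outputs flow p/I1)
β4 stroke at I2  (I2: I, integral causality)
β5 stroke at I3  (prefer integral on I3)
β0 stroke at J1  (J1 needs exactly one e-in)
β3 stroke at J2  (closing 0-jn rule on J2)

dp_I2/dt = 4*F_Sf1 - 4*p_I1/9 - 4*p_I2/3 - 8*p_I3/5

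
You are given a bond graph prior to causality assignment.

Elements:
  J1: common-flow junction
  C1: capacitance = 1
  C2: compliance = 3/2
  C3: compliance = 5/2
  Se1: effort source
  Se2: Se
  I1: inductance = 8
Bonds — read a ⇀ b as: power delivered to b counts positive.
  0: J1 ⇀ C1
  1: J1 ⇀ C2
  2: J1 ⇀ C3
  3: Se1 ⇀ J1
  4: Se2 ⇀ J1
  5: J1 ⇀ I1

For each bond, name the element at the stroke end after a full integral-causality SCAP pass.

b3 stroke at J1  (Se1: effort source, stroke at far end)
b4 stroke at J1  (source Se2 imposes e)
b0 stroke at J1  (C1 outputs effort q/C1)
b1 stroke at J1  (C2 outputs effort q/C2)
b2 stroke at J1  (C3: C, integral causality)
b5 stroke at I1  (closing 1-jn rule on J1)

b0 →J1
b1 →J1
b2 →J1
b3 →J1
b4 →J1
b5 →I1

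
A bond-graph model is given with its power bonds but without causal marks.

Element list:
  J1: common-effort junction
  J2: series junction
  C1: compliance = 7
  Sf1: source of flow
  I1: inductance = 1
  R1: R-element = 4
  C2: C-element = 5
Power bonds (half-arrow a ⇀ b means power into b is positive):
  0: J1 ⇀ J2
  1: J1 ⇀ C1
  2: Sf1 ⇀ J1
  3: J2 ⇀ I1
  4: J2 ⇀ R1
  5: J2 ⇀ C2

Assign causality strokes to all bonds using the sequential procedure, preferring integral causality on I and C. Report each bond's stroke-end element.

β2 |Sf1  (Sf1 (Sf) sets flow on bond)
β1 |J1  (C1 outputs effort q/C1)
β0 |J2  (common-e at J1 fixed by 1)
β3 |I1  (I1 integral (f out))
β4 |J2  (1-jn J2 has f-setter on 3)
β5 |J2  (common-f at J2 fixed by 3)

#0 |J2
#1 |J1
#2 |Sf1
#3 |I1
#4 |J2
#5 |J2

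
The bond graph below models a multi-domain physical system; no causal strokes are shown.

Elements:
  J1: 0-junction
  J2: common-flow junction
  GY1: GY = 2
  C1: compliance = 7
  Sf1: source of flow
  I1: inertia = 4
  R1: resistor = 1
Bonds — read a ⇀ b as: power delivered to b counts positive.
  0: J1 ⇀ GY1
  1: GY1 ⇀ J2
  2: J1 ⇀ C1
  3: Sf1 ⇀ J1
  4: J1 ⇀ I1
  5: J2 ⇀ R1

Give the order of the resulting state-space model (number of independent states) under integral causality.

β3 |Sf1  (Sf1 fixes flow; stroke at Sf1)
β2 |J1  (C1 outputs effort q/C1)
β0 |GY1  (0-jn J1 has e-setter on 2)
β4 |I1  (J1 effort already set via bond 2)
β1 |GY1  (GY1 both-in/both-out from 0)
β5 |J2  (common-f at J2 fixed by 1)

2  (C1, I1 all integral)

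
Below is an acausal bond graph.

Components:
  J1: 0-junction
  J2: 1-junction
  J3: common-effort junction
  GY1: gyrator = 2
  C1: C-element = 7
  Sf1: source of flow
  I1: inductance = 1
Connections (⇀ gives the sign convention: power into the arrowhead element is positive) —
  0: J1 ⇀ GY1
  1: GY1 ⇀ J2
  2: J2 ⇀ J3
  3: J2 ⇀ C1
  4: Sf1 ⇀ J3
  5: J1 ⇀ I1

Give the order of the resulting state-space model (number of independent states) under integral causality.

#4 →Sf1  (Sf1 (Sf) sets flow on bond)
#2 →J3  (J3: last free bond brings effort in)
#1 →J2  (1-jn J2 has f-setter on 2)
#3 →J2  (J2 flow already set via bond 2)
#0 →J1  (GY1: gyrator matches bond 1)
#5 →I1  (common-e at J1 fixed by 0)

2  (C1, I1 all integral)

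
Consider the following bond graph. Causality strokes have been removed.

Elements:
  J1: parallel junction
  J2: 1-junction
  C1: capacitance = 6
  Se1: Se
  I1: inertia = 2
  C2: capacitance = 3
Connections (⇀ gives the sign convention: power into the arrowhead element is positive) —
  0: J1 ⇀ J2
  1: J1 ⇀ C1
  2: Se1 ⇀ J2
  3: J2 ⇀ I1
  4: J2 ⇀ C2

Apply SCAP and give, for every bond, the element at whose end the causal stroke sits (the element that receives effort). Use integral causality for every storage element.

β2 stroke at J2  (Se1 fixes effort; stroke away)
β1 stroke at J1  (C1 outputs effort q/C1)
β0 stroke at J2  (common-e at J1 fixed by 1)
β3 stroke at I1  (I1 outputs flow p/I1)
β4 stroke at J2  (J2: bond 3 brought flow, rest push out)

bond 0 →J2
bond 1 →J1
bond 2 →J2
bond 3 →I1
bond 4 →J2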